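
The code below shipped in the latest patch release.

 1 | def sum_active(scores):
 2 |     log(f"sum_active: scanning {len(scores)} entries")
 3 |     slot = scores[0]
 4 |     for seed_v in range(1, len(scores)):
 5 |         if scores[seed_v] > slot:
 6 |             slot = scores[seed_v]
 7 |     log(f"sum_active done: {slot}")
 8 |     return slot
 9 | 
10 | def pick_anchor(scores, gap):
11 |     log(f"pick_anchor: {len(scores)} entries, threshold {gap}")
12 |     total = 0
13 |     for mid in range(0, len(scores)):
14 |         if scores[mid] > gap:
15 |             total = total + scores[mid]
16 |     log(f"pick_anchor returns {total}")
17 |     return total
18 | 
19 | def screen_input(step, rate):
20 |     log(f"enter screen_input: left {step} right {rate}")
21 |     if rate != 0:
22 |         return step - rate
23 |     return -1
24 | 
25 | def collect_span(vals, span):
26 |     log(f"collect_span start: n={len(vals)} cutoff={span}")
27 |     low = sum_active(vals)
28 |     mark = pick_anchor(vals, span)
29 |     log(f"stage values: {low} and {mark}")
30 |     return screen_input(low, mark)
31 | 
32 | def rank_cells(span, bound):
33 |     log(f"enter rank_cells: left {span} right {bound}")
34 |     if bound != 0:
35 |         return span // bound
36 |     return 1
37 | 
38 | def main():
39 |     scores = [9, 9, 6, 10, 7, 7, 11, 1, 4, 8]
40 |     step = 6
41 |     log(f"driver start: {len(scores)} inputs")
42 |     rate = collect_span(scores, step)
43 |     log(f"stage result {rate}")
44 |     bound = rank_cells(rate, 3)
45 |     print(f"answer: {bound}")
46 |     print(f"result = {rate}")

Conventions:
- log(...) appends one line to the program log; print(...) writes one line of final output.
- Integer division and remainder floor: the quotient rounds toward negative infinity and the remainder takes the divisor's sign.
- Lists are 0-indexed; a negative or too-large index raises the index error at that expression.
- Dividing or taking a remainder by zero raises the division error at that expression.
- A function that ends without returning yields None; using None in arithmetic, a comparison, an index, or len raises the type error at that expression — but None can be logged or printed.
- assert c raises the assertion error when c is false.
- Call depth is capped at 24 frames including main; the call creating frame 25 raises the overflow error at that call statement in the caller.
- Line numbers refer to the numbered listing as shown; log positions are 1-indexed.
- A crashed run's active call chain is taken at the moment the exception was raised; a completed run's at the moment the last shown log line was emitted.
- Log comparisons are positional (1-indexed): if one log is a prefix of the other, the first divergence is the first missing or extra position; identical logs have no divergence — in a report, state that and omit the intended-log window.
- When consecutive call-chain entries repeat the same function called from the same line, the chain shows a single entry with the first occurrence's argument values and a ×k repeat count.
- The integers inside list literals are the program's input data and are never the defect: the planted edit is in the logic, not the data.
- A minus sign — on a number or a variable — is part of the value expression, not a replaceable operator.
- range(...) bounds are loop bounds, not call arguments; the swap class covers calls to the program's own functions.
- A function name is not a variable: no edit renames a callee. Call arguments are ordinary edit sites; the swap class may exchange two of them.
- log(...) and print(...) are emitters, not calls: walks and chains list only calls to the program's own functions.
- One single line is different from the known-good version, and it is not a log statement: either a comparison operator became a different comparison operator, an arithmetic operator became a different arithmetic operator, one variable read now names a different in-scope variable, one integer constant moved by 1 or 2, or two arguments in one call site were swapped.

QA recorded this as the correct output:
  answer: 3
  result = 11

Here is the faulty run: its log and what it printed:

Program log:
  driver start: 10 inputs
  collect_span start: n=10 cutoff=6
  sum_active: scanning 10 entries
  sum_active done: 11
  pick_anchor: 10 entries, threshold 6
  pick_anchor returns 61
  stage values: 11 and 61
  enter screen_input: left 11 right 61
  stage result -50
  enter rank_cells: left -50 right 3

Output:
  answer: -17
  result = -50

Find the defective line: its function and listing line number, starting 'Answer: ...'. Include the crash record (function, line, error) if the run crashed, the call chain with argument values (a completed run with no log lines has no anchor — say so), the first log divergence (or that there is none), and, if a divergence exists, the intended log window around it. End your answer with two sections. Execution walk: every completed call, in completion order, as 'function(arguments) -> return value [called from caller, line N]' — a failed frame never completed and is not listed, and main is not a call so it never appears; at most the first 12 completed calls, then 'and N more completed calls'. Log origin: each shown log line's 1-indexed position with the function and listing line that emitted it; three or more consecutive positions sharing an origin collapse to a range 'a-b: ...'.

Answer: the defect is in screen_input at line 22.
Key fact: The earliest visible damage is log position 9 — 'stage result -50' rather than the intended 'stage result 11'.
Call chain: main -> rank_cells(-50, 3) (called at line 44).
First divergence: at position 9 the run shows 'stage result -50' where the working version logs 'stage result 11'.
Intended log window:
  7: stage values: 11 and 61
  8: enter screen_input: left 11 right 61
  9: stage result 11
  10: enter rank_cells: left 11 right 3
Execution walk:
  sum_active([9, 9, 6, 10, 7, 7, 11, 1, 4, 8]) -> 11  [called from collect_span, line 27]
  pick_anchor([9, 9, 6, 10, 7, 7, 11, 1, 4, 8], 6) -> 61  [called from collect_span, line 28]
  screen_input(11, 61) -> -50  [called from collect_span, line 30]
  collect_span([9, 9, 6, 10, 7, 7, 11, 1, 4, 8], 6) -> -50  [called from main, line 42]
  rank_cells(-50, 3) -> -17  [called from main, line 44]
Origin of each log line:
  1: logged in main at line 41
  2: logged in collect_span at line 26
  3: logged in sum_active at line 2
  4: logged in sum_active at line 7
  5: logged in pick_anchor at line 11
  6: logged in pick_anchor at line 16
  7: logged in collect_span at line 29
  8: logged in screen_input at line 20
  9: logged in main at line 43
  10: logged in rank_cells at line 33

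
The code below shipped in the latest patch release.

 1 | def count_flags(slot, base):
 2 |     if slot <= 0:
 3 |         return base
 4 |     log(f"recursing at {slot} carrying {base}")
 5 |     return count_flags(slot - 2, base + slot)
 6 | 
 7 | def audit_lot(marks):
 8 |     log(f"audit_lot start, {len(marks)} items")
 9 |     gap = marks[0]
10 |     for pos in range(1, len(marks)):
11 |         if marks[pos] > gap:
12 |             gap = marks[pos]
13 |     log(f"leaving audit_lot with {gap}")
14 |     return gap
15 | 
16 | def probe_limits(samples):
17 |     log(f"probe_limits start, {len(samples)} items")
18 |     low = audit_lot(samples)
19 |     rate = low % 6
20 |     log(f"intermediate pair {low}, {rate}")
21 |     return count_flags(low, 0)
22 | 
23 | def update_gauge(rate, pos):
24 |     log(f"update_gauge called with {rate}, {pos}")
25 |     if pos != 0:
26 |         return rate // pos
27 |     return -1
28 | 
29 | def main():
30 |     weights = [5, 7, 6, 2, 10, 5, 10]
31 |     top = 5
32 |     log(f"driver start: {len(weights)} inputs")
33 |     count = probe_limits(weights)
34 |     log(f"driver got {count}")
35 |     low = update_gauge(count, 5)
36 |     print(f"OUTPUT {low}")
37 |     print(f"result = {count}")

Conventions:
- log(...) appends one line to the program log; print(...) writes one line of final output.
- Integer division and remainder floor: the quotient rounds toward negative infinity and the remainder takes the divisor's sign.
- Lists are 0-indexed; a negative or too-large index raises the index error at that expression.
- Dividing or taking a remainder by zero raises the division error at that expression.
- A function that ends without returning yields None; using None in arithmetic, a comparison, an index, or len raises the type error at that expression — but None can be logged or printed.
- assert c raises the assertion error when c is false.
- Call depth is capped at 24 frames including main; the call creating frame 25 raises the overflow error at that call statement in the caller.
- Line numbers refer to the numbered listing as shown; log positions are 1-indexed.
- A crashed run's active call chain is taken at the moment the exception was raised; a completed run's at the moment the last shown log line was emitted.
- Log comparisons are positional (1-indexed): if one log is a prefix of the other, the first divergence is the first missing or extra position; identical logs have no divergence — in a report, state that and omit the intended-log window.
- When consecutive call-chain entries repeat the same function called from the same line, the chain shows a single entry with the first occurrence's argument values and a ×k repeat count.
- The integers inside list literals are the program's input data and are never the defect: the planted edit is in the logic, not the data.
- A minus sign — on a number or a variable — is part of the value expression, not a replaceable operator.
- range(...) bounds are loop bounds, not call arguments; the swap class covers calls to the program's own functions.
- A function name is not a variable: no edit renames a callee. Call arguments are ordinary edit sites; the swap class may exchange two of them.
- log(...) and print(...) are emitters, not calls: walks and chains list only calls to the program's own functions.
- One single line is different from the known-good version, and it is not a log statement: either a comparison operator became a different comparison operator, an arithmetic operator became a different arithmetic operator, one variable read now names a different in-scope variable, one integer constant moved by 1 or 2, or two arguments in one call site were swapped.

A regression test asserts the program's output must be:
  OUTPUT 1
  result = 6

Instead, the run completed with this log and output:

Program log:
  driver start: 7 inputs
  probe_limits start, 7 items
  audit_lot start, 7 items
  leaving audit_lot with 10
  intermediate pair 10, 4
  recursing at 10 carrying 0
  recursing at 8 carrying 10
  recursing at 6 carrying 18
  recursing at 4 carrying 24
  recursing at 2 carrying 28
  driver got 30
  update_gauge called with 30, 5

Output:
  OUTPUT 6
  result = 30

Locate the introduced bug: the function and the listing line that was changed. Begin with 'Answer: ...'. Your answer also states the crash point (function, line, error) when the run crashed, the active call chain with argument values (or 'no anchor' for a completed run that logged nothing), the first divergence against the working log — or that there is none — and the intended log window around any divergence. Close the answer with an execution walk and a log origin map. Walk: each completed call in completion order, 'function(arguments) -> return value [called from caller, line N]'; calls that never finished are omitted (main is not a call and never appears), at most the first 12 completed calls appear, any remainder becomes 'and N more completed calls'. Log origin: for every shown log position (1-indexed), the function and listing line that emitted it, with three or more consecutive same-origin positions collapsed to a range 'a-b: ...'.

Answer: the defect is in probe_limits at line 21.
Key fact: The log first diverges at position 6: the faulty run prints 'recursing at 10 carrying 0' where the working version prints 'recursing at 4 carrying 0'.
Call chain: main -> update_gauge(30, 5) (called at line 35).
First divergence: position 6; shown 'recursing at 10 carrying 0' vs intended 'recursing at 4 carrying 0'.
Intended log window:
  4: leaving audit_lot with 10
  5: intermediate pair 10, 4
  6: recursing at 4 carrying 0
  7: recursing at 2 carrying 4
Execution walk:
  audit_lot([5, 7, 6, 2, 10, 5, 10]) -> 10  [called from probe_limits, line 18]
  count_flags(0, 30) -> 30  [called from count_flags, line 5]
  count_flags(2, 28) -> 30  [called from count_flags, line 5]
  count_flags(4, 24) -> 30  [called from count_flags, line 5]
  count_flags(6, 18) -> 30  [called from count_flags, line 5]
  count_flags(8, 10) -> 30  [called from count_flags, line 5]
  count_flags(10, 0) -> 30  [called from probe_limits, line 21]
  probe_limits([5, 7, 6, 2, 10, 5, 10]) -> 30  [called from main, line 33]
  update_gauge(30, 5) -> 6  [called from main, line 35]
Log origin:
  1: logged in main at line 32
  2: logged in probe_limits at line 17
  3: logged in audit_lot at line 8
  4: logged in audit_lot at line 13
  5: logged in probe_limits at line 20
  6-10: logged in count_flags at line 4
  11: logged in main at line 34
  12: logged in update_gauge at line 24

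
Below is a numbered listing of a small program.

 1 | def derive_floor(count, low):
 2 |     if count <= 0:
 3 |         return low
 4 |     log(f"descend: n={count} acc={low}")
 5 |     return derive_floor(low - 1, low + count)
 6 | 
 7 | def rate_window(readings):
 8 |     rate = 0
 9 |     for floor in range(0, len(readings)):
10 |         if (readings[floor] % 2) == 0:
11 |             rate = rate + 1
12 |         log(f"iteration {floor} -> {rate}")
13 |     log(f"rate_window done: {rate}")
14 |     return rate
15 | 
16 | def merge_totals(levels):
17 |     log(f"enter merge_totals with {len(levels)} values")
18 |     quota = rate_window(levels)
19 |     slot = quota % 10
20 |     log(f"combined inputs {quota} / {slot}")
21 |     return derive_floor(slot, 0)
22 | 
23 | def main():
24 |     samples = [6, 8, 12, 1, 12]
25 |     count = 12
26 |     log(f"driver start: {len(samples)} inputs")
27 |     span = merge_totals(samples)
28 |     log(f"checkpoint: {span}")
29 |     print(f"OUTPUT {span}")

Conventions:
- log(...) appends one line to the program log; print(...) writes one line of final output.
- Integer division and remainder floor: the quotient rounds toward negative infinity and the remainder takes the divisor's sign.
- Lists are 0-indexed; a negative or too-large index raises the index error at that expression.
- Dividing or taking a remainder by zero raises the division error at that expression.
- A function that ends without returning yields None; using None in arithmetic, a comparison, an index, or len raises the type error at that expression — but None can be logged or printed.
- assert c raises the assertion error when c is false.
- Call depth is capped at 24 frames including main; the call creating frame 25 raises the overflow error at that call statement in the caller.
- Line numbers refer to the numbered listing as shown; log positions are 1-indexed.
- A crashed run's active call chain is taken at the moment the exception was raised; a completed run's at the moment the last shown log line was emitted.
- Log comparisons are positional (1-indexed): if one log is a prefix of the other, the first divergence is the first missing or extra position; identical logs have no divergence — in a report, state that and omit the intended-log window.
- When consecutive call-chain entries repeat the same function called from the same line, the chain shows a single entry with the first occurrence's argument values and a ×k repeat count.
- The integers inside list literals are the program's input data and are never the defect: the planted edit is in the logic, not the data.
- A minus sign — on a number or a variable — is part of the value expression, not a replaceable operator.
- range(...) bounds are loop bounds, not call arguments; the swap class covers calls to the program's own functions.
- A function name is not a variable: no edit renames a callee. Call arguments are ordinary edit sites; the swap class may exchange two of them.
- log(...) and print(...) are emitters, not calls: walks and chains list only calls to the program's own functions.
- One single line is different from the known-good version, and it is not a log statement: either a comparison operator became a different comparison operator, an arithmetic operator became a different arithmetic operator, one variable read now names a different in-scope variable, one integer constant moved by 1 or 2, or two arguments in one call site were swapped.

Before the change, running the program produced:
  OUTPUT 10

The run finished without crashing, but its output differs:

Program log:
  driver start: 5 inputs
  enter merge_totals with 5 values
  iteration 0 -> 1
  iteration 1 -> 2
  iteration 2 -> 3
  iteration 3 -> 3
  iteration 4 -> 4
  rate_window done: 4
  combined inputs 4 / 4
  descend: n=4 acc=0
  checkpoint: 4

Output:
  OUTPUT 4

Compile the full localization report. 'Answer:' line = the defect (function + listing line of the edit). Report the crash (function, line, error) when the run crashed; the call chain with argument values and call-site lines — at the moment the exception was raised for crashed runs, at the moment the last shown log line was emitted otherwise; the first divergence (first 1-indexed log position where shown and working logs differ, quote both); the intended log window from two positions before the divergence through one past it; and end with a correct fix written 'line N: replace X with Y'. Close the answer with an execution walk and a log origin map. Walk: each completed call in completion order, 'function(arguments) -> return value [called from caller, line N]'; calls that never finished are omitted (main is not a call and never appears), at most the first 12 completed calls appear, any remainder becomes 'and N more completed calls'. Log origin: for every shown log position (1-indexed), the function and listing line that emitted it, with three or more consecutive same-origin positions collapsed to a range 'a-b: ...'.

Answer: the defect is in derive_floor at line 5.
The tell: Everything matches until log position 11, which reads 'checkpoint: 4' in place of 'descend: n=3 acc=4'.
Call chain: main.
First divergence: position 11; shown 'checkpoint: 4' vs intended 'descend: n=3 acc=4'.
Intended log window:
  9: combined inputs 4 / 4
  10: descend: n=4 acc=0
  11: descend: n=3 acc=4
  12: descend: n=2 acc=7
Execution walk:
  rate_window([6, 8, 12, 1, 12]) -> 4  [called from merge_totals, line 18]
  derive_floor(-1, 4) -> 4  [called from derive_floor, line 5]
  derive_floor(4, 0) -> 4  [called from merge_totals, line 21]
  merge_totals([6, 8, 12, 1, 12]) -> 4  [called from main, line 27]
Log origin:
  1 — main, line 26
  2 — merge_totals, line 17
  3-7 — rate_window, line 12
  8 — rate_window, line 13
  9 — merge_totals, line 20
  10 — derive_floor, line 4
  11 — main, line 28
A correct fix: line 5: replace `low - 1` with `count - 1`.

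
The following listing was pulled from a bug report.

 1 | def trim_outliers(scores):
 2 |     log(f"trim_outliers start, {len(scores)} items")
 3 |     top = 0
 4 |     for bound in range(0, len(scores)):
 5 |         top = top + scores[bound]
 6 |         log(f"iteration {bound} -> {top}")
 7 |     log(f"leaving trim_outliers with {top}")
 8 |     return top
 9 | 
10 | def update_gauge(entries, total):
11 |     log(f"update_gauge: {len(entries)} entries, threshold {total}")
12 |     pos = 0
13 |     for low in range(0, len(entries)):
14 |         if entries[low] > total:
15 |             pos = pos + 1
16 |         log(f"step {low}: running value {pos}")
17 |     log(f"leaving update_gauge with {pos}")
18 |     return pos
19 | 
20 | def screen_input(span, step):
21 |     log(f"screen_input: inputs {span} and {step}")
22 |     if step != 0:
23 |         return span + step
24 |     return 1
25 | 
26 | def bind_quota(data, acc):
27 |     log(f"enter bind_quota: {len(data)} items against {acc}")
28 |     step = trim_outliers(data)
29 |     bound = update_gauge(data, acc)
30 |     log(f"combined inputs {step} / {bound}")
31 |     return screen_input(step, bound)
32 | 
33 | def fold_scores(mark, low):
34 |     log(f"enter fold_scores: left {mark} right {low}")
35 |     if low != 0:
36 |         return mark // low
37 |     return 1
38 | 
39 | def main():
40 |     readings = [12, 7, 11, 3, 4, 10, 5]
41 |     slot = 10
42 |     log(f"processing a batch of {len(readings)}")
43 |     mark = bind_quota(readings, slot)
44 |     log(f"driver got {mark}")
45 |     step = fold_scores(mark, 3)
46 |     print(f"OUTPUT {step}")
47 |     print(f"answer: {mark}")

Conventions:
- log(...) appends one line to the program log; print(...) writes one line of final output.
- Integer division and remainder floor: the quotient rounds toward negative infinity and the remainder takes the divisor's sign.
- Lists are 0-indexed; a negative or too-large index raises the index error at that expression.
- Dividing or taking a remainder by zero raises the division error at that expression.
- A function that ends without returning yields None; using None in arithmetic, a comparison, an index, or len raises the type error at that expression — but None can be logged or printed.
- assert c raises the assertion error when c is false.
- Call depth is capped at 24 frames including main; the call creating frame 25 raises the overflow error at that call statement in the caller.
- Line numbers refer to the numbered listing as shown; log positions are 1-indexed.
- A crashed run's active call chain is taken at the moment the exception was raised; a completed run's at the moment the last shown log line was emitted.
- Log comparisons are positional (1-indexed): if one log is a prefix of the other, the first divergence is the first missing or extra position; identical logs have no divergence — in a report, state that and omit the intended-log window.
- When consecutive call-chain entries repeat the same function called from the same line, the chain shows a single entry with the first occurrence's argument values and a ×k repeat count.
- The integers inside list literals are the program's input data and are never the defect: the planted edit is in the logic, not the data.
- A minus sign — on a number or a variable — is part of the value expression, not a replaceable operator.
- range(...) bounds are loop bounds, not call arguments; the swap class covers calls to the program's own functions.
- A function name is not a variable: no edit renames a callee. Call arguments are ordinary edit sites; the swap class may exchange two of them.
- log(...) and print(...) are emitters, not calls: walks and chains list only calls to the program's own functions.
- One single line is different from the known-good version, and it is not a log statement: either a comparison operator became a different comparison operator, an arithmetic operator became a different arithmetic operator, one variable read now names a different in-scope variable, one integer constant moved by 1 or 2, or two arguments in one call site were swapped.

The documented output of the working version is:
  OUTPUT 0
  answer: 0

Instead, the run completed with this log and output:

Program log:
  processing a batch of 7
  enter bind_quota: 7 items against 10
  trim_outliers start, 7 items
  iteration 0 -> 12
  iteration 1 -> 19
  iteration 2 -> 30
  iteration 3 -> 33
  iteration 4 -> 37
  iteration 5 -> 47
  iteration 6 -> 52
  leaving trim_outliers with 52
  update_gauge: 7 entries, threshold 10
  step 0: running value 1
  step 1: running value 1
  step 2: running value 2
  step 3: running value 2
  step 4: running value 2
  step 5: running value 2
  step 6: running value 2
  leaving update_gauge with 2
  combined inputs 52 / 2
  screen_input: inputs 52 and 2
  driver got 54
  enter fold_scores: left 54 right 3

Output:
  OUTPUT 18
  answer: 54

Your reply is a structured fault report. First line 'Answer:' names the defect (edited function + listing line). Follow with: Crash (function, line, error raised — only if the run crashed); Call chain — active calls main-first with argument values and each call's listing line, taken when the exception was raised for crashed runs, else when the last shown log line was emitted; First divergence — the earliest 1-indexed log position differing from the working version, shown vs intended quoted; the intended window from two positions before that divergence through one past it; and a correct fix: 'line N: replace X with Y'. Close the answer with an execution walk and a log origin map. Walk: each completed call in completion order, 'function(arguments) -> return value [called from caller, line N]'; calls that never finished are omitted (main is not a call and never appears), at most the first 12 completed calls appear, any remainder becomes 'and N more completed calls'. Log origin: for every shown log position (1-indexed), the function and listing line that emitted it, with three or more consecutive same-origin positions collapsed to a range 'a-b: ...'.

Answer: the defect is in screen_input at line 23.
Key fact: The earliest visible damage is log position 23 — 'driver got 54' rather than the intended 'driver got 0'.
Call chain: main -> fold_scores(54, 3) (called at line 45).
First divergence: at position 23 the run shows 'driver got 54' where the working version logs 'driver got 0'.
Intended log window:
  21: combined inputs 52 / 2
  22: screen_input: inputs 52 and 2
  23: driver got 0
  24: enter fold_scores: left 0 right 3
Execution walk:
  trim_outliers([12, 7, 11, 3, 4, 10, 5]) -> 52  [called from bind_quota, line 28]
  update_gauge([12, 7, 11, 3, 4, 10, 5], 10) -> 2  [called from bind_quota, line 29]
  screen_input(52, 2) -> 54  [called from bind_quota, line 31]
  bind_quota([12, 7, 11, 3, 4, 10, 5], 10) -> 54  [called from main, line 43]
  fold_scores(54, 3) -> 18  [called from main, line 45]
Log origin:
  1: from main, line 42
  2: from bind_quota, line 27
  3: from trim_outliers, line 2
  4-10: from trim_outliers, line 6
  11: from trim_outliers, line 7
  12: from update_gauge, line 11
  13-19: from update_gauge, line 16
  20: from update_gauge, line 17
  21: from bind_quota, line 30
  22: from screen_input, line 21
  23: from main, line 44
  24: from fold_scores, line 34
A correct fix: line 23: replace `+` with `%`.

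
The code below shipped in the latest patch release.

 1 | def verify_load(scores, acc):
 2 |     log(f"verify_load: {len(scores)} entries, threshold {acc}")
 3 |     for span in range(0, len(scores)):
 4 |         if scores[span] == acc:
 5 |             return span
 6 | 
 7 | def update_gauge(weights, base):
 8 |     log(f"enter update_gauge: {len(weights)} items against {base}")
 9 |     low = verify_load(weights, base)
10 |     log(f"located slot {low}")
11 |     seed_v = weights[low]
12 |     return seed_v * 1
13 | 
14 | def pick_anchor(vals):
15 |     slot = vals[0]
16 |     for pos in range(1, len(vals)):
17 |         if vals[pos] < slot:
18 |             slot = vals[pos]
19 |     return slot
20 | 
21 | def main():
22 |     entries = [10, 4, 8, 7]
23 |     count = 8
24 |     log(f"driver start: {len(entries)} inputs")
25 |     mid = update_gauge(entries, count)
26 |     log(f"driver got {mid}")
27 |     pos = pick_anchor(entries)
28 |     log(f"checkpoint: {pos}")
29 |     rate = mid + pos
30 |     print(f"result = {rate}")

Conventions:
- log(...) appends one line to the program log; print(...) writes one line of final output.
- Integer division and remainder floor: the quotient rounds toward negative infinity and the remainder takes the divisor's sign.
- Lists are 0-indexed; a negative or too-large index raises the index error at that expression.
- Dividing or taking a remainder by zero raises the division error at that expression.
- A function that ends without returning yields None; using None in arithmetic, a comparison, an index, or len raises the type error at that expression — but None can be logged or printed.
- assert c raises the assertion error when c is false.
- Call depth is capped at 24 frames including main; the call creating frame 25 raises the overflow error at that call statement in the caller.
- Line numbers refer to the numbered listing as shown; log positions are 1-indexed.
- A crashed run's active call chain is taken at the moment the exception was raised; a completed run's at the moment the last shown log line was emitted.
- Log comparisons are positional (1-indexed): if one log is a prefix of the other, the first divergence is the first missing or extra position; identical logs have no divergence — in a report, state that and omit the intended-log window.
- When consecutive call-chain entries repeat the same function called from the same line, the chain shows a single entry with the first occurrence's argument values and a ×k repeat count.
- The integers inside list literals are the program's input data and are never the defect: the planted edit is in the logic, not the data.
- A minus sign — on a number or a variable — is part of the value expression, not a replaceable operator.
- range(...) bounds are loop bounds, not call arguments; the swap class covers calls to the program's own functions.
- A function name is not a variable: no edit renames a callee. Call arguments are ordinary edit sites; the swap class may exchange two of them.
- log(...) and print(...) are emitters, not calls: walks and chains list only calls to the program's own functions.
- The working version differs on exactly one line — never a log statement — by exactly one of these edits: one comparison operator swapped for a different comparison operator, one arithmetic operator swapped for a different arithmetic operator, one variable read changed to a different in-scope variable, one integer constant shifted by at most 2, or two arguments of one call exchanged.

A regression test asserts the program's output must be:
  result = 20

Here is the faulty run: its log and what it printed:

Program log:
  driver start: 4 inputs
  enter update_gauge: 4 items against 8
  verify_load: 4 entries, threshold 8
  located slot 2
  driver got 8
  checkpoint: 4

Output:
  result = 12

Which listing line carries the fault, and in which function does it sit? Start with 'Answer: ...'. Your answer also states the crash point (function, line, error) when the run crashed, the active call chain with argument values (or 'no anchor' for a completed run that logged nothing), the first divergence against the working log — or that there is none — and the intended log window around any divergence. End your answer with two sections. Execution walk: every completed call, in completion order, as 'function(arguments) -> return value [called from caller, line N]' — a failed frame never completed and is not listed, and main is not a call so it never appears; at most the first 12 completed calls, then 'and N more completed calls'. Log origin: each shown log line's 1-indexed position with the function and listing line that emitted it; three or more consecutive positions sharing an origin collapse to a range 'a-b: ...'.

Answer: the defect is in update_gauge at line 12.
Key observation: Position 5 is the first bad log line: 'driver got 8' should read 'driver got 16'.
Call chain: main.
First divergence: at position 5 the run shows 'driver got 8' where the working version logs 'driver got 16'.
Intended log window:
  3: verify_load: 4 entries, threshold 8
  4: located slot 2
  5: driver got 16
  6: checkpoint: 4
Execution walk:
  verify_load([10, 4, 8, 7], 8) -> 2  [called from update_gauge, line 9]
  update_gauge([10, 4, 8, 7], 8) -> 8  [called from main, line 25]
  pick_anchor([10, 4, 8, 7]) -> 4  [called from main, line 27]
Log origin:
  1: logged in main at line 24
  2: logged in update_gauge at line 8
  3: logged in verify_load at line 2
  4: logged in update_gauge at line 10
  5: logged in main at line 26
  6: logged in main at line 28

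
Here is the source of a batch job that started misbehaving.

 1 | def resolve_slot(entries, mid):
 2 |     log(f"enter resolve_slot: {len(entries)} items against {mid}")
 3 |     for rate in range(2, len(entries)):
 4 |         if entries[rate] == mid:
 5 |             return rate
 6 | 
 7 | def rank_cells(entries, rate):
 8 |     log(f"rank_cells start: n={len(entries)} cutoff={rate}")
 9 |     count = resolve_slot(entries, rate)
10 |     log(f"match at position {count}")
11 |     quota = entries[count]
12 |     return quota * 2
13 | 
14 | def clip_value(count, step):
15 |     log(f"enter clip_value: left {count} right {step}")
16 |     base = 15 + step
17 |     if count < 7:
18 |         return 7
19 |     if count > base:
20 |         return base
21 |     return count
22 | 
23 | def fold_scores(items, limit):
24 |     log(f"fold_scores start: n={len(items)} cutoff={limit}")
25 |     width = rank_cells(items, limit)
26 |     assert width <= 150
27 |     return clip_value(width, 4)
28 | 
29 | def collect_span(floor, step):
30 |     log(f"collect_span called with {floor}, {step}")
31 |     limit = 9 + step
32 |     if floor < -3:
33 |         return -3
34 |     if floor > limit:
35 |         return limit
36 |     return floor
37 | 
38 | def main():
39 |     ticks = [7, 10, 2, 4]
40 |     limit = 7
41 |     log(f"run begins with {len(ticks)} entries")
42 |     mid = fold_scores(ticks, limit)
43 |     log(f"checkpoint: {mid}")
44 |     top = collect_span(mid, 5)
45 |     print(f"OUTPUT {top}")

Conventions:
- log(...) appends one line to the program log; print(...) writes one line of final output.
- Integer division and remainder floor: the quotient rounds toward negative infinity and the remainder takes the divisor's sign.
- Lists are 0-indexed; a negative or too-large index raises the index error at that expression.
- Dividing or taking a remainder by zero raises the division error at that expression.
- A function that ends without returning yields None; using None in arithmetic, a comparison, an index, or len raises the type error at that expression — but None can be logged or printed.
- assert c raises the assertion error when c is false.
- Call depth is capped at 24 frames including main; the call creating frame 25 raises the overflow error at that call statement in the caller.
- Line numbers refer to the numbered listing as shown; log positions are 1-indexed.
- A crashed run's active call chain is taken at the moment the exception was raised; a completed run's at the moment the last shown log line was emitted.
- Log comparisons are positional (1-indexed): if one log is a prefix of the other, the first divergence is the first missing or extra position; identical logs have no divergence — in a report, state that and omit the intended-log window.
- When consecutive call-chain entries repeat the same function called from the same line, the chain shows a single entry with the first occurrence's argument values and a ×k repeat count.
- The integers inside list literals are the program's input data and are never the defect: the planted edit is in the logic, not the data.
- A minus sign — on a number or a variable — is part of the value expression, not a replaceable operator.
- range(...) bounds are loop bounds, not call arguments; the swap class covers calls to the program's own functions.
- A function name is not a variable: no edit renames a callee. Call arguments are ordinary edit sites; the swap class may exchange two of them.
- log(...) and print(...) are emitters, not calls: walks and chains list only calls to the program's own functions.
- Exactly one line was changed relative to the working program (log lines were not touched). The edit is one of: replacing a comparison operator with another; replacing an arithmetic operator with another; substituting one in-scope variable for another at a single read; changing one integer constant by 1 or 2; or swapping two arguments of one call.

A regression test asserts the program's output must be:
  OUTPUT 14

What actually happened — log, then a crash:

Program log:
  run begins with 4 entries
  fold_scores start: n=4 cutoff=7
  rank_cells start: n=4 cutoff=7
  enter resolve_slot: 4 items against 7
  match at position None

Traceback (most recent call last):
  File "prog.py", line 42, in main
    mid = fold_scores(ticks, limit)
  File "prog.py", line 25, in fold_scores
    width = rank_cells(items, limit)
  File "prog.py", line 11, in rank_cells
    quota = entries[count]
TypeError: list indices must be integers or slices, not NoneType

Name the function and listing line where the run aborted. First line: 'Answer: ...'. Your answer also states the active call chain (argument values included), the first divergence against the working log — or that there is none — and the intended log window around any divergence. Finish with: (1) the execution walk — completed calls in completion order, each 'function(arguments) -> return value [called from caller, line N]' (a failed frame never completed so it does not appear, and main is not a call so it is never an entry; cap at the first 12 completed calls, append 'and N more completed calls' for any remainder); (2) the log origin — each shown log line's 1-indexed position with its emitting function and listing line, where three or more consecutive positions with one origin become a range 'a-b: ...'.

Answer: the error was raised in rank_cells, line 11.
Core observation: Log line 5 is where behavior first shows: 'match at position None' appears instead of 'match at position 0'.
Call chain: main -> fold_scores([7, 10, 2, 4], 7) (called at line 42) -> rank_cells([7, 10, 2, 4], 7) (called at line 25).
First divergence: position 5 — shown 'match at position None', intended 'match at position 0'.
Intended log window:
  3: rank_cells start: n=4 cutoff=7
  4: enter resolve_slot: 4 items against 7
  5: match at position 0
  6: enter clip_value: left 14 right 4
Execution walk:
  resolve_slot([7, 10, 2, 4], 7) -> None  [called from rank_cells, line 9]
Origin of each log line:
  1: logged in main at line 41
  2: logged in fold_scores at line 24
  3: logged in rank_cells at line 8
  4: logged in resolve_slot at line 2
  5: logged in rank_cells at line 10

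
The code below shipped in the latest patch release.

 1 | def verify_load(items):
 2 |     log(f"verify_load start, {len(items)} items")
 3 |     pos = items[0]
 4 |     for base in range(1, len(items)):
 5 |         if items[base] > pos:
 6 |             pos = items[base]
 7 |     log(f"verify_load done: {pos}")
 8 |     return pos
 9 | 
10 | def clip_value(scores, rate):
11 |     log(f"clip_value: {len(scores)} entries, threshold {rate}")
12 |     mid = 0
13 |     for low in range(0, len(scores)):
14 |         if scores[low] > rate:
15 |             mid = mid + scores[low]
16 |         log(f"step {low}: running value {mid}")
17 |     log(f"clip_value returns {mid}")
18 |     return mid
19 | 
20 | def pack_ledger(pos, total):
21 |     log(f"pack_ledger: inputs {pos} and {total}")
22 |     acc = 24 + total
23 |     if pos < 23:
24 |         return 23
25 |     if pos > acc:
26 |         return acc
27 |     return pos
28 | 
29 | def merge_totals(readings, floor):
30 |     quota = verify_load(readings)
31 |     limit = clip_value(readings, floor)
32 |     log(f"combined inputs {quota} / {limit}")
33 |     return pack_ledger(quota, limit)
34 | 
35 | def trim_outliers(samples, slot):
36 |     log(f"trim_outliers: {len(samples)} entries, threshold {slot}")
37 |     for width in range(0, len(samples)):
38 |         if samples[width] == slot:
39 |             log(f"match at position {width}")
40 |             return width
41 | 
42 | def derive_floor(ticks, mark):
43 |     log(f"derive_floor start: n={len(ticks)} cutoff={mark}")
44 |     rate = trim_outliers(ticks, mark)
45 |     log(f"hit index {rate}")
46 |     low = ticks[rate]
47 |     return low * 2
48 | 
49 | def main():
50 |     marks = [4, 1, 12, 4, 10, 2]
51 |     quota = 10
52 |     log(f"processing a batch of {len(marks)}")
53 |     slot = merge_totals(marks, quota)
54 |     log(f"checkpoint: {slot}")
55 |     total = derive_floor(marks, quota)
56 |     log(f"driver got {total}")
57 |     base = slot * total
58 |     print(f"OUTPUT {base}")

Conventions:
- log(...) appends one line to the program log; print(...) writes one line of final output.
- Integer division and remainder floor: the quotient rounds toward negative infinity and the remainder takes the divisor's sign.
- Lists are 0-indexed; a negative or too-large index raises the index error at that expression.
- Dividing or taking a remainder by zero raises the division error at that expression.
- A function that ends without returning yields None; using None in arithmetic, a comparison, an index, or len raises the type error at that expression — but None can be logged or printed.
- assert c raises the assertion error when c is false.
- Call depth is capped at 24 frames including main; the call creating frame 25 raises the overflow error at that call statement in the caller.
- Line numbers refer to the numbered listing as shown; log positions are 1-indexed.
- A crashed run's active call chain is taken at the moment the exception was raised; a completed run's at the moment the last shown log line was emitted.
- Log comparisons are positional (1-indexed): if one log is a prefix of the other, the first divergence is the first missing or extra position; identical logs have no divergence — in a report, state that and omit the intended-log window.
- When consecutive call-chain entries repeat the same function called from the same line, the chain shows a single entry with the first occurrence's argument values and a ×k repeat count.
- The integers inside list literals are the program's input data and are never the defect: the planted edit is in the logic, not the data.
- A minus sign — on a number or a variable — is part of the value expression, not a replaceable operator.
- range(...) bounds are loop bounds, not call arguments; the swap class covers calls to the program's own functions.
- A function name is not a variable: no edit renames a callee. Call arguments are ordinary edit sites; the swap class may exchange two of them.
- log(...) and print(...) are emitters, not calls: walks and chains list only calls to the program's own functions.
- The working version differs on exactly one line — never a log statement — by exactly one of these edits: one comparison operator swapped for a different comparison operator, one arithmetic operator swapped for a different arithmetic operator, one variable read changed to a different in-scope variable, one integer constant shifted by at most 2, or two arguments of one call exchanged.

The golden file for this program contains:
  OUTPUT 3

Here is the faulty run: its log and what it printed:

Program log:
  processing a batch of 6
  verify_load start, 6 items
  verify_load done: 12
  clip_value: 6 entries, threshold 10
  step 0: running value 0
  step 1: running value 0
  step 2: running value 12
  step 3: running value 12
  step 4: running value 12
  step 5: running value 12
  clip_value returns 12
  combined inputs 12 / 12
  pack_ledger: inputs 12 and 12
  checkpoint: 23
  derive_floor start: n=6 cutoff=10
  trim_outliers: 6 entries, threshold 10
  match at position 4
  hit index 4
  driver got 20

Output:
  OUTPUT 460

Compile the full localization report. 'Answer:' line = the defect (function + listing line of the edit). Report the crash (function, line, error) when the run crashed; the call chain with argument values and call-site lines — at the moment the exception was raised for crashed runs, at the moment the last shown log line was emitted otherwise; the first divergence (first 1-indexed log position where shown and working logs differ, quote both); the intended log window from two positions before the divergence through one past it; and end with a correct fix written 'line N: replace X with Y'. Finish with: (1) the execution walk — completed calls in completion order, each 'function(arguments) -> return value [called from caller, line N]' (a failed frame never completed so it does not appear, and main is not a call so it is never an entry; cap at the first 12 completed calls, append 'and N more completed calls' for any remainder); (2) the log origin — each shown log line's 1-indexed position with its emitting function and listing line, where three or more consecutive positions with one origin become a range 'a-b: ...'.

Answer: the defect is in main at line 57.
Core observation: Nothing in the log betrays the bug — only the output does.
Call chain: main.
First divergence: none (the log streams are identical).
Execution walk:
  verify_load([4, 1, 12, 4, 10, 2]) -> 12  [called from merge_totals, line 30]
  clip_value([4, 1, 12, 4, 10, 2], 10) -> 12  [called from merge_totals, line 31]
  pack_ledger(12, 12) -> 23  [called from merge_totals, line 33]
  merge_totals([4, 1, 12, 4, 10, 2], 10) -> 23  [called from main, line 53]
  trim_outliers([4, 1, 12, 4, 10, 2], 10) -> 4  [called from derive_floor, line 44]
  derive_floor([4, 1, 12, 4, 10, 2], 10) -> 20  [called from main, line 55]
Origin of each log line:
  1: from main, line 52
  2: from verify_load, line 2
  3: from verify_load, line 7
  4: from clip_value, line 11
  5-10: from clip_value, line 16
  11: from clip_value, line 17
  12: from merge_totals, line 32
  13: from pack_ledger, line 21
  14: from main, line 54
  15: from derive_floor, line 43
  16: from trim_outliers, line 36
  17: from trim_outliers, line 39
  18: from derive_floor, line 45
  19: from main, line 56
A correct fix: line 57: replace `*` with `-`.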